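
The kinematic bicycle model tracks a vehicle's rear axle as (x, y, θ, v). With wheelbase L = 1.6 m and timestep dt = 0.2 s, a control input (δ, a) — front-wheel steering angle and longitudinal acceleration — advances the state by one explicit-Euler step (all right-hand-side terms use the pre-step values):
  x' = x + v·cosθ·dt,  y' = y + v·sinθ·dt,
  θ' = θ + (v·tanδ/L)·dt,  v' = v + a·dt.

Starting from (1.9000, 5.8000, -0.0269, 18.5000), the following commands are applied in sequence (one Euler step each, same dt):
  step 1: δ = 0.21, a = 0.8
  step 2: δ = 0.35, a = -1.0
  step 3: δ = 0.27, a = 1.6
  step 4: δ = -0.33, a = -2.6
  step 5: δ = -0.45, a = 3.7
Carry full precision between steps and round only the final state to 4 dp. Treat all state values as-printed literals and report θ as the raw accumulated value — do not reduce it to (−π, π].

after step 1 (δ=0.21, a=0.8): (5.598661, 5.700482, 0.465992, 18.660000)
after step 2 (δ=0.35, a=-1.0): (8.932742, 7.377304, 1.317421, 18.460000)
after step 3 (δ=0.27, a=1.6): (9.858227, 10.951425, 1.956040, 18.780000)
after step 4 (δ=-0.33, a=-2.6): (8.446778, 14.432136, 1.151963, 18.260000)
after step 5 (δ=-0.45, a=3.7): (9.932027, 17.768472, 0.049390, 19.000000)

(9.9320, 17.7685, 0.0494, 19.0000)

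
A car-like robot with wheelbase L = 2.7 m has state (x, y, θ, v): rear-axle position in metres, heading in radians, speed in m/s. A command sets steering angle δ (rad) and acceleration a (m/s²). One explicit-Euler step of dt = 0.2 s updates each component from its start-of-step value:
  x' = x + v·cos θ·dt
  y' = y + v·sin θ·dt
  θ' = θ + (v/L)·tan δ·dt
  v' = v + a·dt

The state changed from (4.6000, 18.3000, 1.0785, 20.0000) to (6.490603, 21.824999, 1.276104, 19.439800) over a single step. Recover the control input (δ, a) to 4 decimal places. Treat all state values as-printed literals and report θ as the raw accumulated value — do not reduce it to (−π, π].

a = (v'−v)/dt = (-0.560200)/0.2 = -2.8010
Δθ = θ'−θ = 0.197604;  (v·dt/L) = 20.0000·0.2/2.7 = 1.481481
tan δ = Δθ·L/(v·dt) = 0.133383  →  δ = 0.1326

δ = 0.1326, a = -2.8010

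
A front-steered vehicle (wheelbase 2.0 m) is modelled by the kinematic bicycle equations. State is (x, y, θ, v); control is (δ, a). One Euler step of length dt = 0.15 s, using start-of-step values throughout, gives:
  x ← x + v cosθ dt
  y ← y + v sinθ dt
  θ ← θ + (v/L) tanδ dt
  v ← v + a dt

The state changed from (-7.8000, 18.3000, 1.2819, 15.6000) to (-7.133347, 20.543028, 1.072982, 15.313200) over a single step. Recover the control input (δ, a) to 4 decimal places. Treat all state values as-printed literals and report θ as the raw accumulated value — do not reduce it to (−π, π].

δ = -0.1767, a = -1.9120

a = (v'−v)/dt = (-0.286800)/0.15 = -1.9120
Δθ = θ'−θ = -0.208918;  (v·dt/L) = 15.6000·0.15/2.0 = 1.170000
tan δ = Δθ·L/(v·dt) = -0.178562  →  δ = -0.1767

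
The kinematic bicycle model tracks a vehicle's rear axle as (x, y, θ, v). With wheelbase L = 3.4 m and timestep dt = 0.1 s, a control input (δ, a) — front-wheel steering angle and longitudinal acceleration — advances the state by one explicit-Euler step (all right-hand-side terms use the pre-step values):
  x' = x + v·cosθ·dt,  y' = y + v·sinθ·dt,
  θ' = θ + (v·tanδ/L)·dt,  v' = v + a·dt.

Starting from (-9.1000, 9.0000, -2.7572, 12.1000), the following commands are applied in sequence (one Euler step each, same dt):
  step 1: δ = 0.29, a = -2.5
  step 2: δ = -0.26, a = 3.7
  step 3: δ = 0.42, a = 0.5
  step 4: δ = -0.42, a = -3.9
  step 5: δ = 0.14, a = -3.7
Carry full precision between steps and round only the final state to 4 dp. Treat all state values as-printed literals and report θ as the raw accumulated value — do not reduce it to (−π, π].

(-14.5296, 6.4048, -2.6951, 11.5100)

after step 1 (δ=0.29, a=-2.5): (-10.221702, 8.546255, -2.651000, 11.850000)
after step 2 (δ=-0.26, a=3.7): (-11.266936, 7.987944, -2.743716, 12.220000)
after step 3 (δ=0.42, a=0.5): (-12.393480, 7.514466, -2.583213, 12.270000)
after step 4 (δ=-0.42, a=-3.9): (-13.434117, 6.864386, -2.744373, 11.880000)
after step 5 (δ=0.14, a=-3.7): (-14.529620, 6.404801, -2.695133, 11.510000)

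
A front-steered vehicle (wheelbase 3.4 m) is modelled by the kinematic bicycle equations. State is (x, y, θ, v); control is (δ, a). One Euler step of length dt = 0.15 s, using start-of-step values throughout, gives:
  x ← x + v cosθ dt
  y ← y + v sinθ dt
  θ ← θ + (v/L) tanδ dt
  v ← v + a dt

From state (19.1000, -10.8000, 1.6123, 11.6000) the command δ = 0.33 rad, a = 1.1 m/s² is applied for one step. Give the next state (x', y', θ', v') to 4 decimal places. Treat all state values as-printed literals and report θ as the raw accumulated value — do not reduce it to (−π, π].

(19.0278, -9.0615, 1.7876, 11.7650)

x' = 19.1000 + 11.6000·cos(1.6123)·0.15 = 19.0278
y' = -10.8000 + 11.6000·sin(1.6123)·0.15 = -9.0615
θ' = 1.6123 + (11.6000/3.4)·tan(0.33)·0.15 = 1.7876
v' = 11.6000 + 1.1000·0.15 = 11.7650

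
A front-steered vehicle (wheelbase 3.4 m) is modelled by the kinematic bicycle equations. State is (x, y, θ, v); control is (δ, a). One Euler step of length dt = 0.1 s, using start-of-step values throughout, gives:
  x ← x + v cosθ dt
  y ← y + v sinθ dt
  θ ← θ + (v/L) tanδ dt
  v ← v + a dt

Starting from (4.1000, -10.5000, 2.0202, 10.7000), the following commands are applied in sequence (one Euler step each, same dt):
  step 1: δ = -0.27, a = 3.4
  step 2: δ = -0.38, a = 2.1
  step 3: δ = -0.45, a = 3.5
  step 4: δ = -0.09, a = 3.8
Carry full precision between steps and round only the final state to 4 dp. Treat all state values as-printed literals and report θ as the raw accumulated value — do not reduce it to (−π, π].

(2.9002, -6.2523, 1.6128, 11.9800)

after step 1 (δ=-0.27, a=3.4): (3.635162, -9.536244, 1.933103, 11.040000)
after step 2 (δ=-0.38, a=2.1): (3.243869, -8.503914, 1.803411, 11.250000)
after step 3 (δ=-0.45, a=3.5): (2.984531, -7.409213, 1.643577, 11.600000)
after step 4 (δ=-0.09, a=3.8): (2.900181, -6.252284, 1.612787, 11.980000)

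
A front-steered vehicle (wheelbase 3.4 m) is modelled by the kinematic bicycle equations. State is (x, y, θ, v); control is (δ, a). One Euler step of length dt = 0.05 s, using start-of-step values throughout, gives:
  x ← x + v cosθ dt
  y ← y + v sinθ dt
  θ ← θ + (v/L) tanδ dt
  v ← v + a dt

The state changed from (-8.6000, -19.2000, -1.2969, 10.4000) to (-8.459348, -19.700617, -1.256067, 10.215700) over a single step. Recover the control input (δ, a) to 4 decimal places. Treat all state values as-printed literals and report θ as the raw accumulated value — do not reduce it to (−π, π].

δ = 0.2609, a = -3.6860

a = (v'−v)/dt = (-0.184300)/0.05 = -3.6860
Δθ = θ'−θ = 0.040833;  (v·dt/L) = 10.4000·0.05/3.4 = 0.152941
tan δ = Δθ·L/(v·dt) = 0.266985  →  δ = 0.2609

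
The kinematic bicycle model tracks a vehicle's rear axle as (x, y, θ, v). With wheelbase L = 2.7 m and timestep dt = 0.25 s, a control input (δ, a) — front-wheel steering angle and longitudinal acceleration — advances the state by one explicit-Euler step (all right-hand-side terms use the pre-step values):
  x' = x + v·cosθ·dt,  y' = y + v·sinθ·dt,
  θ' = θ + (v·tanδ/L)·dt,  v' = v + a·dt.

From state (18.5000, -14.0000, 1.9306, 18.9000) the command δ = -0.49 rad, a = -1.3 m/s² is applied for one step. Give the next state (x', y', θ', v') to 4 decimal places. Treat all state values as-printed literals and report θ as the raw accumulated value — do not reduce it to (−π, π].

x' = 18.5000 + 18.9000·cos(1.9306)·0.25 = 16.8364
y' = -14.0000 + 18.9000·sin(1.9306)·0.25 = -9.5776
θ' = 1.9306 + (18.9000/2.7)·tan(-0.49)·0.25 = 0.9972
v' = 18.9000 − 1.3000·0.25 = 18.5750

(16.8364, -9.5776, 0.9972, 18.5750)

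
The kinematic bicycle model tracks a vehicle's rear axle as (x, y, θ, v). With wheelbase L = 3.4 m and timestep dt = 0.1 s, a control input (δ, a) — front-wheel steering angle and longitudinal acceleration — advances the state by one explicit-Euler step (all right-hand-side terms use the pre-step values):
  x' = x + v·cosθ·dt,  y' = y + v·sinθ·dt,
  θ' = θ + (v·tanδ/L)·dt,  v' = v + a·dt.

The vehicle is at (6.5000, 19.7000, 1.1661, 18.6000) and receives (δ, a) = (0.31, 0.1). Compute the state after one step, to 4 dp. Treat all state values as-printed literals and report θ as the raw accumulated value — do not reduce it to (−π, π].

(7.2324, 21.4098, 1.3413, 18.6100)

x' = 6.5000 + 18.6000·cos(1.1661)·0.1 = 7.2324
y' = 19.7000 + 18.6000·sin(1.1661)·0.1 = 21.4098
θ' = 1.1661 + (18.6000/3.4)·tan(0.31)·0.1 = 1.3413
v' = 18.6000 + 0.1000·0.1 = 18.6100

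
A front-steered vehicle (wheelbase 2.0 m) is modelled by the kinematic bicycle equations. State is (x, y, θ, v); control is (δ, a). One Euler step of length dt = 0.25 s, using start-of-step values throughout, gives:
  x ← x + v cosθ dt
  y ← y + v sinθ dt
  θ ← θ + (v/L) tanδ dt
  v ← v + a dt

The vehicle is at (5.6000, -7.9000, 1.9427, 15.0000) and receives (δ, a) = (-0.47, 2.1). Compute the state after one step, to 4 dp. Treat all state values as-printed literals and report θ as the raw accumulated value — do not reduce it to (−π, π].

(4.2373, -4.4064, 0.9903, 15.5250)

x' = 5.6000 + 15.0000·cos(1.9427)·0.25 = 4.2373
y' = -7.9000 + 15.0000·sin(1.9427)·0.25 = -4.4064
θ' = 1.9427 + (15.0000/2.0)·tan(-0.47)·0.25 = 0.9903
v' = 15.0000 + 2.1000·0.25 = 15.5250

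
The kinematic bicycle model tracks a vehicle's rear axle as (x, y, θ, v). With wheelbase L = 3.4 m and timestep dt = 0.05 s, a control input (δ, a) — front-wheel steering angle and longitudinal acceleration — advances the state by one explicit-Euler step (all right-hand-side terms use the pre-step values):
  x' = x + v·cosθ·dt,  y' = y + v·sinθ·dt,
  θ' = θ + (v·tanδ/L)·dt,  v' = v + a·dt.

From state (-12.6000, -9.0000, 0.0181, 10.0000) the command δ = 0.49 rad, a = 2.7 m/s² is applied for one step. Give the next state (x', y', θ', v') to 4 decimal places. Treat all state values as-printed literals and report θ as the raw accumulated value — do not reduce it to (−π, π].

(-12.1001, -8.9910, 0.0965, 10.1350)

x' = -12.6000 + 10.0000·cos(0.0181)·0.05 = -12.1001
y' = -9.0000 + 10.0000·sin(0.0181)·0.05 = -8.9910
θ' = 0.0181 + (10.0000/3.4)·tan(0.49)·0.05 = 0.0965
v' = 10.0000 + 2.7000·0.05 = 10.1350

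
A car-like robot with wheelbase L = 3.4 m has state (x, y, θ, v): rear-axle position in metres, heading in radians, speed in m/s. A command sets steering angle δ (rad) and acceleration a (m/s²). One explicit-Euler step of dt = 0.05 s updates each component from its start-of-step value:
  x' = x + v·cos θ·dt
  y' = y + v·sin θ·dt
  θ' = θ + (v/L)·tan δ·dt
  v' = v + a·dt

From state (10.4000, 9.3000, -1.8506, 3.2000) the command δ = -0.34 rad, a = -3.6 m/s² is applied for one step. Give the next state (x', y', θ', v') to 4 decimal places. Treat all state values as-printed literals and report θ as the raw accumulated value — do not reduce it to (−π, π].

x' = 10.4000 + 3.2000·cos(-1.8506)·0.05 = 10.3558
y' = 9.3000 + 3.2000·sin(-1.8506)·0.05 = 9.1462
θ' = -1.8506 + (3.2000/3.4)·tan(-0.34)·0.05 = -1.8672
v' = 3.2000 − 3.6000·0.05 = 3.0200

(10.3558, 9.1462, -1.8672, 3.0200)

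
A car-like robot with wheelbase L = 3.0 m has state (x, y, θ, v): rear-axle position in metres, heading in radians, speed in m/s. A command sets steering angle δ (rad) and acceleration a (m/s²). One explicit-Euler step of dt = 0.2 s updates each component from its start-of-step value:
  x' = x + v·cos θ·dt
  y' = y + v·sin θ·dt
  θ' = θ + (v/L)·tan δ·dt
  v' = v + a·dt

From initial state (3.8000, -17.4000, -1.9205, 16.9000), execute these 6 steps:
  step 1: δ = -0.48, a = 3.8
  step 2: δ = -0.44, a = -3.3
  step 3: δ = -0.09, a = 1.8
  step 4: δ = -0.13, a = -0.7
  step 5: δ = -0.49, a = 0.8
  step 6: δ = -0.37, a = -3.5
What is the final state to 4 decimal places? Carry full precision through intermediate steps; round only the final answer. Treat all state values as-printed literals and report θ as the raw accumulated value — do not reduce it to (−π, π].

(-12.9125, -19.8131, -4.3766, 16.6800)

after step 1 (δ=-0.48, a=3.8): (2.641946, -20.575423, -2.507055, 17.660000)
after step 2 (δ=-0.44, a=-3.3): (-0.202535, -22.669211, -3.061320, 17.000000)
after step 3 (δ=-0.09, a=1.8): (-3.591587, -22.941844, -3.163597, 17.360000)
after step 4 (δ=-0.13, a=-0.7): (-7.062746, -22.865452, -3.314903, 17.220000)
after step 5 (δ=-0.49, a=0.8): (-10.455153, -22.271553, -3.927233, 17.380000)
after step 6 (δ=-0.37, a=-3.5): (-12.912460, -19.813054, -4.376637, 16.680000)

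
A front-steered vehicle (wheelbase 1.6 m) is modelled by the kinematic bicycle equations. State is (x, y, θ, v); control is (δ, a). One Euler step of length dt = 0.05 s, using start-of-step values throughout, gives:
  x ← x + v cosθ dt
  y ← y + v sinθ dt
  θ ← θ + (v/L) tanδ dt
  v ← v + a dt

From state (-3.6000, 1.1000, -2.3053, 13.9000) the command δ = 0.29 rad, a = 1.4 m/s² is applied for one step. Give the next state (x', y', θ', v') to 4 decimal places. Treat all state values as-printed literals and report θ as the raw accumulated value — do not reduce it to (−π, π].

x' = -3.6000 + 13.9000·cos(-2.3053)·0.05 = -4.0658
y' = 1.1000 + 13.9000·sin(-2.3053)·0.05 = 0.5842
θ' = -2.3053 + (13.9000/1.6)·tan(0.29)·0.05 = -2.1757
v' = 13.9000 + 1.4000·0.05 = 13.9700

(-4.0658, 0.5842, -2.1757, 13.9700)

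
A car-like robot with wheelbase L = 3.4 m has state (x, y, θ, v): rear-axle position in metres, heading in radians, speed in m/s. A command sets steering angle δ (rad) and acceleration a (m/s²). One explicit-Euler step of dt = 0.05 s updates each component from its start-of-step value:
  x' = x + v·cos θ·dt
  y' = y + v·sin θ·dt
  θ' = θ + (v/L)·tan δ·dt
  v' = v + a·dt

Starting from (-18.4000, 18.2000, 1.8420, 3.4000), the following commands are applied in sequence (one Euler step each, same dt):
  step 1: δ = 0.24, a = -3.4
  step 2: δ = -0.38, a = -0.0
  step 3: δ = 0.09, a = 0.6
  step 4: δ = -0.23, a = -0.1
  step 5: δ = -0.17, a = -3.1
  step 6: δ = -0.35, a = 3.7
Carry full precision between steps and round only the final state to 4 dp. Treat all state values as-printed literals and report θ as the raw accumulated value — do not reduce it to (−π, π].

after step 1 (δ=0.24, a=-3.4): (-18.445542, 18.363786, 1.854236, 3.230000)
after step 2 (δ=-0.38, a=-0.0): (-18.490707, 18.518842, 1.835264, 3.230000)
after step 3 (δ=0.09, a=0.6): (-18.532922, 18.674727, 1.839550, 3.260000)
after step 4 (δ=-0.23, a=-0.1): (-18.576203, 18.831876, 1.828325, 3.255000)
after step 5 (δ=-0.17, a=-3.1): (-18.617654, 18.989259, 1.820108, 3.100000)
after step 6 (δ=-0.35, a=3.7): (-18.655899, 19.139467, 1.803467, 3.285000)

(-18.6559, 19.1395, 1.8035, 3.2850)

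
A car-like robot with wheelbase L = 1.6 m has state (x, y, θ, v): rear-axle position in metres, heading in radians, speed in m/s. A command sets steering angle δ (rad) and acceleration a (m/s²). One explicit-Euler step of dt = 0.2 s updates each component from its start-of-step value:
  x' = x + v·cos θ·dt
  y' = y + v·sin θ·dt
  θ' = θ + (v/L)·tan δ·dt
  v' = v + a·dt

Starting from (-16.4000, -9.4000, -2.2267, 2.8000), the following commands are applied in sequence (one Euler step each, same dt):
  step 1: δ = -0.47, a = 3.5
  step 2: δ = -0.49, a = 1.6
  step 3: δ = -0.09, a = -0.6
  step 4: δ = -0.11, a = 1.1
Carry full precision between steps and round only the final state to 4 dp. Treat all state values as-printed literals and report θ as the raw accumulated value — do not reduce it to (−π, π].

after step 1 (δ=-0.47, a=3.5): (-16.741530, -9.843798, -2.404488, 3.500000)
after step 2 (δ=-0.49, a=1.6): (-17.259823, -10.314301, -2.637845, 3.820000)
after step 3 (δ=-0.09, a=-0.6): (-17.928919, -10.683092, -2.680937, 3.700000)
after step 4 (δ=-0.11, a=1.1): (-18.591782, -11.012049, -2.732018, 3.920000)

(-18.5918, -11.0120, -2.7320, 3.9200)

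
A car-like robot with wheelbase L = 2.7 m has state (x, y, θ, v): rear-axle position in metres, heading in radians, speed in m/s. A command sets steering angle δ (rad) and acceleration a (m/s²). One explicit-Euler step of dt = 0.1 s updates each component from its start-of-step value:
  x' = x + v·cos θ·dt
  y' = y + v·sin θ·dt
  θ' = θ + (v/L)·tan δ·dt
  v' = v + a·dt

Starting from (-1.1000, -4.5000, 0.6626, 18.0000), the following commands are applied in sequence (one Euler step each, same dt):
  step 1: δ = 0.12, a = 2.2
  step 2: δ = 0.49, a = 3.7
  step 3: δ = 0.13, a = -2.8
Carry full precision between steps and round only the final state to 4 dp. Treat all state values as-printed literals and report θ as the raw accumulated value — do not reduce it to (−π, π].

after step 1 (δ=0.12, a=2.2): (0.319112, -3.392696, 0.742986, 18.220000)
after step 2 (δ=0.49, a=3.7): (1.660927, -2.160131, 1.102924, 18.590000)
after step 3 (δ=0.13, a=-2.8): (2.499313, -0.500918, 1.192940, 18.310000)

(2.4993, -0.5009, 1.1929, 18.3100)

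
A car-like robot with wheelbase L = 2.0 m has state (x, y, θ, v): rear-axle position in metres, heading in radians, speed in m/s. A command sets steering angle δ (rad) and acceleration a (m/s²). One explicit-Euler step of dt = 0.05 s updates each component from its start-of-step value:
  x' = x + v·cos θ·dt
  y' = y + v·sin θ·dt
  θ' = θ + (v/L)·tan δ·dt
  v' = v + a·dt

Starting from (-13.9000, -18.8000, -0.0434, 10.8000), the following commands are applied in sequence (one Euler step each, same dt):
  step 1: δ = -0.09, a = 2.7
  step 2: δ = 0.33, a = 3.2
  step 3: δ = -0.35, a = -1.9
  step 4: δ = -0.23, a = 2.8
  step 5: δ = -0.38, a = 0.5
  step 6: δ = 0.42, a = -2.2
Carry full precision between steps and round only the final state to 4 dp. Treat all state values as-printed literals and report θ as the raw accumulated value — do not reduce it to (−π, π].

(-10.6197, -19.1038, -0.1264, 11.0550)

after step 1 (δ=-0.09, a=2.7): (-13.360508, -18.823429, -0.067766, 10.935000)
after step 2 (δ=0.33, a=3.2): (-12.815013, -18.860451, 0.025872, 11.095000)
after step 3 (δ=-0.35, a=-1.9): (-12.260449, -18.846100, -0.075378, 11.000000)
after step 4 (δ=-0.23, a=2.8): (-11.712011, -18.887519, -0.139767, 11.140000)
after step 5 (δ=-0.38, a=0.5): (-11.160442, -18.965116, -0.251004, 11.165000)
after step 6 (δ=0.42, a=-2.2): (-10.619686, -19.103772, -0.126354, 11.055000)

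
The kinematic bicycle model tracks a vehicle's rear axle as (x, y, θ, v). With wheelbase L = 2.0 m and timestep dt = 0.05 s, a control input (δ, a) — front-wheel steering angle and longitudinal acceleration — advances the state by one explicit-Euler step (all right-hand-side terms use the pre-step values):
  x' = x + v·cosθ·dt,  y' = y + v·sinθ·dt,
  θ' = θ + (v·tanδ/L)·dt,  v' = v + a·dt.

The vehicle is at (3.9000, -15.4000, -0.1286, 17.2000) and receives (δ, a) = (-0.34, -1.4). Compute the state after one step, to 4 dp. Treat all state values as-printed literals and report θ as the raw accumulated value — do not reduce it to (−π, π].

(4.7529, -15.5103, -0.2807, 17.1300)

x' = 3.9000 + 17.2000·cos(-0.1286)·0.05 = 4.7529
y' = -15.4000 + 17.2000·sin(-0.1286)·0.05 = -15.5103
θ' = -0.1286 + (17.2000/2.0)·tan(-0.34)·0.05 = -0.2807
v' = 17.2000 − 1.4000·0.05 = 17.1300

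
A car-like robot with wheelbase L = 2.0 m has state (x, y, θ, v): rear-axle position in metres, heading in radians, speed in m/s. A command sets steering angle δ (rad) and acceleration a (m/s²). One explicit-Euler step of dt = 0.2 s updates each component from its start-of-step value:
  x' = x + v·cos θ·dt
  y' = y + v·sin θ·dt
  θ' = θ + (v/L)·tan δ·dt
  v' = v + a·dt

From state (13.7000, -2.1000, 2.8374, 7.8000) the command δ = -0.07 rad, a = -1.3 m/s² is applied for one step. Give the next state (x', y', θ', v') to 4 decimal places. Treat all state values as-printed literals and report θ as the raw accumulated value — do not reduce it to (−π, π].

(12.2116, -1.6327, 2.7827, 7.5400)

x' = 13.7000 + 7.8000·cos(2.8374)·0.2 = 12.2116
y' = -2.1000 + 7.8000·sin(2.8374)·0.2 = -1.6327
θ' = 2.8374 + (7.8000/2.0)·tan(-0.07)·0.2 = 2.7827
v' = 7.8000 − 1.3000·0.2 = 7.5400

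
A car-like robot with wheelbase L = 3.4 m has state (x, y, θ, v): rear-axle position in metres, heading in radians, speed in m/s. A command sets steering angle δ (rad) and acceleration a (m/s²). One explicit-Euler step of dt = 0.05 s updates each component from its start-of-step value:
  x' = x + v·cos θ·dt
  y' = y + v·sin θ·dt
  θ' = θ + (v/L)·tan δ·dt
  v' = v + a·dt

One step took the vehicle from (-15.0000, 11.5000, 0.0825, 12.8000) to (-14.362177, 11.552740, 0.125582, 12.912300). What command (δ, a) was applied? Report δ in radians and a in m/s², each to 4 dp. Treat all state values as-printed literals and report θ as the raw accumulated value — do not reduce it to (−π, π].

a = (v'−v)/dt = (0.112300)/0.05 = 2.2460
Δθ = θ'−θ = 0.043082;  (v·dt/L) = 12.8000·0.05/3.4 = 0.188235
tan δ = Δθ·L/(v·dt) = 0.228873  →  δ = 0.2250

δ = 0.2250, a = 2.2460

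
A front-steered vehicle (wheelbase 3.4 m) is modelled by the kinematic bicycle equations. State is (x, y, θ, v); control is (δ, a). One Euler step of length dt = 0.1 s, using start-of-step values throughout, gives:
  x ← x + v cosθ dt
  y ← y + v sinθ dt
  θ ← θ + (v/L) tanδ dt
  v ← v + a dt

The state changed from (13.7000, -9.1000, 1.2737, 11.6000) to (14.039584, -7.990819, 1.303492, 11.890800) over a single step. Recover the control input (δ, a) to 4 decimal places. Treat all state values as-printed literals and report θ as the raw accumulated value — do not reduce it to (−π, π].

a = (v'−v)/dt = (0.290800)/0.1 = 2.9080
Δθ = θ'−θ = 0.029792;  (v·dt/L) = 11.6000·0.1/3.4 = 0.341176
tan δ = Δθ·L/(v·dt) = 0.087321  →  δ = 0.0871

δ = 0.0871, a = 2.9080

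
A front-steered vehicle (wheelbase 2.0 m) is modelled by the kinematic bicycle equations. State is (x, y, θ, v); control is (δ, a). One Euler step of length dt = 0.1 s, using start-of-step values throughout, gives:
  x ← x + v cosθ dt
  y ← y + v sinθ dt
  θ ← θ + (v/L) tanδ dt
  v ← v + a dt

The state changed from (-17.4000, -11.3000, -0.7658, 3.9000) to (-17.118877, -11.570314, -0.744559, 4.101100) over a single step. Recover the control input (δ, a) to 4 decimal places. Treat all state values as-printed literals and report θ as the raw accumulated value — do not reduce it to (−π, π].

a = (v'−v)/dt = (0.201100)/0.1 = 2.0110
Δθ = θ'−θ = 0.021241;  (v·dt/L) = 3.9000·0.1/2.0 = 0.195000
tan δ = Δθ·L/(v·dt) = 0.108928  →  δ = 0.1085

δ = 0.1085, a = 2.0110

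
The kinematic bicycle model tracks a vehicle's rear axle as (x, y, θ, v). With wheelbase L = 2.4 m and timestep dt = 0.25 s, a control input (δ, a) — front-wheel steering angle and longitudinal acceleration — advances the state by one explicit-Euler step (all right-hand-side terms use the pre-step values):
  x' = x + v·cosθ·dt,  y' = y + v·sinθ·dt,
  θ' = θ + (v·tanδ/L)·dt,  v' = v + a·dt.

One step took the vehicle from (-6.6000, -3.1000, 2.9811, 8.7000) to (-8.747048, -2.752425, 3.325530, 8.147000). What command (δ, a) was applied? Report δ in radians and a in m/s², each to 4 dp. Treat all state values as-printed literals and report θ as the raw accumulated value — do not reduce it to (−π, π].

a = (v'−v)/dt = (-0.553000)/0.25 = -2.2120
Δθ = θ'−θ = 0.344430;  (v·dt/L) = 8.7000·0.25/2.4 = 0.906250
tan δ = Δθ·L/(v·dt) = 0.380061  →  δ = 0.3632

δ = 0.3632, a = -2.2120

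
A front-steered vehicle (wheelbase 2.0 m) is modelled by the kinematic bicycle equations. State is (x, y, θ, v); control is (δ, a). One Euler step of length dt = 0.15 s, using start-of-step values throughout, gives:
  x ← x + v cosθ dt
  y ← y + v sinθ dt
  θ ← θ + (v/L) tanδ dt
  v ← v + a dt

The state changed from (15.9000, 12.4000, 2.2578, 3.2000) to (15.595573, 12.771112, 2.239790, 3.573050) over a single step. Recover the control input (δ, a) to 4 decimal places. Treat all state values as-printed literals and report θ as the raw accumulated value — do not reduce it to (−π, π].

a = (v'−v)/dt = (0.373050)/0.15 = 2.4870
Δθ = θ'−θ = -0.018010;  (v·dt/L) = 3.2000·0.15/2.0 = 0.240000
tan δ = Δθ·L/(v·dt) = -0.075042  →  δ = -0.0749

δ = -0.0749, a = 2.4870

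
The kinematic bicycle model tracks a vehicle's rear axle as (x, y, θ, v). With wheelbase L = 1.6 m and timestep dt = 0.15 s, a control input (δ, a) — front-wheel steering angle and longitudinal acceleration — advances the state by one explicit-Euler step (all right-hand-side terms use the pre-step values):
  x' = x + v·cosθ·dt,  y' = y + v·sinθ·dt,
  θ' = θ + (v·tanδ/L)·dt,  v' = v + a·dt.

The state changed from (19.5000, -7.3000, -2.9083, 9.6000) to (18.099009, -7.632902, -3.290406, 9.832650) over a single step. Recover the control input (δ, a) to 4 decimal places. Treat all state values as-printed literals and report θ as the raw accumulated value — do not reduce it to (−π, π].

δ = -0.4015, a = 1.5510

a = (v'−v)/dt = (0.232650)/0.15 = 1.5510
Δθ = θ'−θ = -0.382106;  (v·dt/L) = 9.6000·0.15/1.6 = 0.900000
tan δ = Δθ·L/(v·dt) = -0.424562  →  δ = -0.4015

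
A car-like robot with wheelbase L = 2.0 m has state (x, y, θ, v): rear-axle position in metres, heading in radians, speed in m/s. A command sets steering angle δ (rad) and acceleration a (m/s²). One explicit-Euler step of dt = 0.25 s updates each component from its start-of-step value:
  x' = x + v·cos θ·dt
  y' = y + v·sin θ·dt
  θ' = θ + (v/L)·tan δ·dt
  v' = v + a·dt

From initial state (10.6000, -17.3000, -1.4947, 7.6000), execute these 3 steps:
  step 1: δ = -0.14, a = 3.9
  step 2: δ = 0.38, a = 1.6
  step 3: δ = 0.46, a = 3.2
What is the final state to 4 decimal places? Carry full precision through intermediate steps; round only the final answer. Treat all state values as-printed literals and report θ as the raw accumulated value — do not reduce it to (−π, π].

(11.4327, -23.4263, -0.6446, 9.7750)

after step 1 (δ=-0.14, a=3.9): (10.744444, -19.194502, -1.628576, 8.575000)
after step 2 (δ=0.38, a=1.6): (10.620648, -21.334674, -1.200455, 8.975000)
after step 3 (δ=0.46, a=3.2): (11.432736, -23.426307, -0.644624, 9.775000)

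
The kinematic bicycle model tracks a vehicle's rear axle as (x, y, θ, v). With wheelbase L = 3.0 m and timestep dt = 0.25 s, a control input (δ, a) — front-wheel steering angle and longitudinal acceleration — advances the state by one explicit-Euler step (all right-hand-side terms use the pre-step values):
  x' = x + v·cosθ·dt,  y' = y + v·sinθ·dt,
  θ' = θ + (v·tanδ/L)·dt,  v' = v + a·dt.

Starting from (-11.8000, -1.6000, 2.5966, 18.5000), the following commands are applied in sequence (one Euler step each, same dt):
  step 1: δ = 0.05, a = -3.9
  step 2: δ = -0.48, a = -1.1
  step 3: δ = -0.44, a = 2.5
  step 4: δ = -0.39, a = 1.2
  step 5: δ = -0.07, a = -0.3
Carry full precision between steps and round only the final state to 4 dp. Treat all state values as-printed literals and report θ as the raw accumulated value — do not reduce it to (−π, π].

after step 1 (δ=0.05, a=-3.9): (-15.754981, 0.797655, 2.673748, 17.525000)
after step 2 (δ=-0.48, a=-1.1): (-19.665432, 2.773440, 1.913439, 17.250000)
after step 3 (δ=-0.44, a=2.5): (-21.114333, 6.835255, 1.236692, 17.875000)
after step 4 (δ=-0.39, a=1.2): (-19.648926, 11.056903, 0.624391, 18.175000)
after step 5 (δ=-0.07, a=-0.3): (-15.962495, 13.713195, 0.518197, 18.100000)

(-15.9625, 13.7132, 0.5182, 18.1000)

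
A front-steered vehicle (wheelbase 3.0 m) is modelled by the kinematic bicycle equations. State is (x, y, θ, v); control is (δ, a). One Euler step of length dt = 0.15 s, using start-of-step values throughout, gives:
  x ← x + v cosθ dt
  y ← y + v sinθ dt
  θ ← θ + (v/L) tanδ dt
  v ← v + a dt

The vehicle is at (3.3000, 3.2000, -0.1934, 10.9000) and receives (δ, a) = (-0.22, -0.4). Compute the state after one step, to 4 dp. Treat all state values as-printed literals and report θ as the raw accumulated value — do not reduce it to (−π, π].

(4.9045, 2.8858, -0.3153, 10.8400)

x' = 3.3000 + 10.9000·cos(-0.1934)·0.15 = 4.9045
y' = 3.2000 + 10.9000·sin(-0.1934)·0.15 = 2.8858
θ' = -0.1934 + (10.9000/3.0)·tan(-0.22)·0.15 = -0.3153
v' = 10.9000 − 0.4000·0.15 = 10.8400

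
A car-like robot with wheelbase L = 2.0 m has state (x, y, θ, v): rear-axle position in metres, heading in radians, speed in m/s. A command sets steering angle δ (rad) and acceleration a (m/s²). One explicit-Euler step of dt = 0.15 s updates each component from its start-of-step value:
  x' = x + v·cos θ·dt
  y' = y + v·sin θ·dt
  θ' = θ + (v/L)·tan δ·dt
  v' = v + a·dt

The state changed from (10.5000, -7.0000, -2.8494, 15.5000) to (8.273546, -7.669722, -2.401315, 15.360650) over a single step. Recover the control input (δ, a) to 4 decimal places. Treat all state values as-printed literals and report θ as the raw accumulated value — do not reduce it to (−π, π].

a = (v'−v)/dt = (-0.139350)/0.15 = -0.9290
Δθ = θ'−θ = 0.448085;  (v·dt/L) = 15.5000·0.15/2.0 = 1.162500
tan δ = Δθ·L/(v·dt) = 0.385449  →  δ = 0.3679

δ = 0.3679, a = -0.9290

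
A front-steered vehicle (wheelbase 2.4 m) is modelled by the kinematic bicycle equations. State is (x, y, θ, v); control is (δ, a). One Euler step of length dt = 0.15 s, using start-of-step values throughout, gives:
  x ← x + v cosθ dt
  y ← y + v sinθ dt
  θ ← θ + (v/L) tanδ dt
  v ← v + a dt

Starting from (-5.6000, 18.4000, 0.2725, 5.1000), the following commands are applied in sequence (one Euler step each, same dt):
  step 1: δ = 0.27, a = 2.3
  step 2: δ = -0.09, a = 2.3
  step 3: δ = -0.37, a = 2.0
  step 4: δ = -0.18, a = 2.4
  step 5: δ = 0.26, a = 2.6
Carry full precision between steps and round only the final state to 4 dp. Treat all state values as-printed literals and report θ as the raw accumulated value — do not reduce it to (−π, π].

after step 1 (δ=0.27, a=2.3): (-4.863228, 18.605892, 0.360717, 5.445000)
after step 2 (δ=-0.09, a=2.3): (-4.099040, 18.894160, 0.330006, 5.790000)
after step 3 (δ=-0.37, a=2.0): (-3.277404, 19.175596, 0.189648, 6.090000)
after step 4 (δ=-0.18, a=2.4): (-2.380283, 19.347802, 0.120385, 6.450000)
after step 5 (δ=0.26, a=2.6): (-1.419785, 19.463994, 0.227625, 6.840000)

(-1.4198, 19.4640, 0.2276, 6.8400)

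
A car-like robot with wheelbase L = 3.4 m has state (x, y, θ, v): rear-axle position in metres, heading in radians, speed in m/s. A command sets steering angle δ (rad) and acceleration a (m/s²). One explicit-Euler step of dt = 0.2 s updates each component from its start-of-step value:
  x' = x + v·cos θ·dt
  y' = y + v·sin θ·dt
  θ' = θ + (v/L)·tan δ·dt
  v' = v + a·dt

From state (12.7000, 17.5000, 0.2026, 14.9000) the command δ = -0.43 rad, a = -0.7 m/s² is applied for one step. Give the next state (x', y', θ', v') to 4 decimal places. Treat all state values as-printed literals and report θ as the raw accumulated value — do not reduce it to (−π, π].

x' = 12.7000 + 14.9000·cos(0.2026)·0.2 = 15.6190
y' = 17.5000 + 14.9000·sin(0.2026)·0.2 = 18.0996
θ' = 0.2026 + (14.9000/3.4)·tan(-0.43)·0.2 = -0.1994
v' = 14.9000 − 0.7000·0.2 = 14.7600

(15.6190, 18.0996, -0.1994, 14.7600)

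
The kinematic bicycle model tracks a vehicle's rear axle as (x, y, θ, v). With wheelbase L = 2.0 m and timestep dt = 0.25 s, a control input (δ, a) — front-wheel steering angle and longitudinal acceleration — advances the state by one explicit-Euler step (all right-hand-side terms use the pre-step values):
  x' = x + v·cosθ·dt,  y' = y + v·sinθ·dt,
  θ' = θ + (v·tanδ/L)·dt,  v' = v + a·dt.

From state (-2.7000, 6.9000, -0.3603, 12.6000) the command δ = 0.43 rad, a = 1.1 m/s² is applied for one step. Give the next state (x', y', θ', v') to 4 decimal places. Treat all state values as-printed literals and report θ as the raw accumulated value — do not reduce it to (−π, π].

x' = -2.7000 + 12.6000·cos(-0.3603)·0.25 = 0.2477
y' = 6.9000 + 12.6000·sin(-0.3603)·0.25 = 5.7895
θ' = -0.3603 + (12.6000/2.0)·tan(0.43)·0.25 = 0.3620
v' = 12.6000 + 1.1000·0.25 = 12.8750

(0.2477, 5.7895, 0.3620, 12.8750)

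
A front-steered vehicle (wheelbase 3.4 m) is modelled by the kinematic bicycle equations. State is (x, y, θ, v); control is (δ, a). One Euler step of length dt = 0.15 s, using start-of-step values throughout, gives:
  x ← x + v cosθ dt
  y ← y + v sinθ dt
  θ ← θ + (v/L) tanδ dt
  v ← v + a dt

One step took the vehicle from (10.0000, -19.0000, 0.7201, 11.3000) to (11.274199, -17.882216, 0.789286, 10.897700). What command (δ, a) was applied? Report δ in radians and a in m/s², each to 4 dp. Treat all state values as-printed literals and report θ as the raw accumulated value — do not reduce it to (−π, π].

δ = 0.1379, a = -2.6820

a = (v'−v)/dt = (-0.402300)/0.15 = -2.6820
Δθ = θ'−θ = 0.069186;  (v·dt/L) = 11.3000·0.15/3.4 = 0.498529
tan δ = Δθ·L/(v·dt) = 0.138780  →  δ = 0.1379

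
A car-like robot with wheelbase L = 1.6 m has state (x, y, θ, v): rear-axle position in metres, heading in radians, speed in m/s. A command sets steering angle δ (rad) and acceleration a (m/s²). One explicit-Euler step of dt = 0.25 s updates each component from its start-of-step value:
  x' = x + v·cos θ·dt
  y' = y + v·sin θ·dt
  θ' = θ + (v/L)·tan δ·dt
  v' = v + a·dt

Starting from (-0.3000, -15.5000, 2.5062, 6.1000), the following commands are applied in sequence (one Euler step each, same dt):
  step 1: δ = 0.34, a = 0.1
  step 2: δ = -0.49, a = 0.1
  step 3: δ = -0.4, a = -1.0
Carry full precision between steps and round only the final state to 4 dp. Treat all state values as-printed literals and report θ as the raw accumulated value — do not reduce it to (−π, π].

after step 1 (δ=0.34, a=0.1): (-1.527379, -14.594922, 2.843355, 6.125000)
after step 2 (δ=-0.49, a=0.1): (-2.991033, -14.144986, 2.332886, 6.150000)
after step 3 (δ=-0.4, a=-1.0): (-4.052577, -13.032767, 1.926608, 5.900000)

(-4.0526, -13.0328, 1.9266, 5.9000)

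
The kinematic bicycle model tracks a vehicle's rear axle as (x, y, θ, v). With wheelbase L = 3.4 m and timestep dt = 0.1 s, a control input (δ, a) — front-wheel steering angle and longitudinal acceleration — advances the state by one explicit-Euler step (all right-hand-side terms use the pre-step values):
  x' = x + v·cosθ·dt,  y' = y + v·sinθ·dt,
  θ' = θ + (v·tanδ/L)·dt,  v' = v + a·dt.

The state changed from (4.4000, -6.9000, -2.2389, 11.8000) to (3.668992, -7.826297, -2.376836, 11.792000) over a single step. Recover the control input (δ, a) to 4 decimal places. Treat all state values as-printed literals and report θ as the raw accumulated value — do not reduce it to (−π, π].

δ = -0.3783, a = -0.0800

a = (v'−v)/dt = (-0.008000)/0.1 = -0.0800
Δθ = θ'−θ = -0.137936;  (v·dt/L) = 11.8000·0.1/3.4 = 0.347059
tan δ = Δθ·L/(v·dt) = -0.397443  →  δ = -0.3783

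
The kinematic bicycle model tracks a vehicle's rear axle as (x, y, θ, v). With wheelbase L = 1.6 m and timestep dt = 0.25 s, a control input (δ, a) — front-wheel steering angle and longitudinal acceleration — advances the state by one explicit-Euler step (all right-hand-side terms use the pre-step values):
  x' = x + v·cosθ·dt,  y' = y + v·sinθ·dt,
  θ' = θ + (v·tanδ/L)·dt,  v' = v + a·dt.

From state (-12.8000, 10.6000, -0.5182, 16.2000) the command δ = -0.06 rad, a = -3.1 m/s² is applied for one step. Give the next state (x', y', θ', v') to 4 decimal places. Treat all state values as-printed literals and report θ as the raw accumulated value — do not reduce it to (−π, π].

(-9.2817, 8.5940, -0.6703, 15.4250)

x' = -12.8000 + 16.2000·cos(-0.5182)·0.25 = -9.2817
y' = 10.6000 + 16.2000·sin(-0.5182)·0.25 = 8.5940
θ' = -0.5182 + (16.2000/1.6)·tan(-0.06)·0.25 = -0.6703
v' = 16.2000 − 3.1000·0.25 = 15.4250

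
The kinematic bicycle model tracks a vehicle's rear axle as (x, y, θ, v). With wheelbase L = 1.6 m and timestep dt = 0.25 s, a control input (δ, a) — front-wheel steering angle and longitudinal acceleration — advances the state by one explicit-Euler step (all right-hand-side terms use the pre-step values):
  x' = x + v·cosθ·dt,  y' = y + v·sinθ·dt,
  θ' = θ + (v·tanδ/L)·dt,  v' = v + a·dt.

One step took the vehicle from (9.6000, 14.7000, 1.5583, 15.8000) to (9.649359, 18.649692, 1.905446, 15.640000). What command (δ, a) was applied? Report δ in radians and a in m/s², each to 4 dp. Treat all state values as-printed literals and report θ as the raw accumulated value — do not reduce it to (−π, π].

a = (v'−v)/dt = (-0.160000)/0.25 = -0.6400
Δθ = θ'−θ = 0.347146;  (v·dt/L) = 15.8000·0.25/1.6 = 2.468750
tan δ = Δθ·L/(v·dt) = 0.140616  →  δ = 0.1397

δ = 0.1397, a = -0.6400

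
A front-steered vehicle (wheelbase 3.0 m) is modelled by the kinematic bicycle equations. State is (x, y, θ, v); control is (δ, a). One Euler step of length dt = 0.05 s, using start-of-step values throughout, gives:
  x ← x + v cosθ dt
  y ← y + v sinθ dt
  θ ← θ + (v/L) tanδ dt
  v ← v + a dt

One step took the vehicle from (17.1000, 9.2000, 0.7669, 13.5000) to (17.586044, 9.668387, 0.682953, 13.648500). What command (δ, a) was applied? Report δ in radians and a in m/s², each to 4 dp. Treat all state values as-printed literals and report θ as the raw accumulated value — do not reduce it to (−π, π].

a = (v'−v)/dt = (0.148500)/0.05 = 2.9700
Δθ = θ'−θ = -0.083947;  (v·dt/L) = 13.5000·0.05/3.0 = 0.225000
tan δ = Δθ·L/(v·dt) = -0.373098  →  δ = -0.3571

δ = -0.3571, a = 2.9700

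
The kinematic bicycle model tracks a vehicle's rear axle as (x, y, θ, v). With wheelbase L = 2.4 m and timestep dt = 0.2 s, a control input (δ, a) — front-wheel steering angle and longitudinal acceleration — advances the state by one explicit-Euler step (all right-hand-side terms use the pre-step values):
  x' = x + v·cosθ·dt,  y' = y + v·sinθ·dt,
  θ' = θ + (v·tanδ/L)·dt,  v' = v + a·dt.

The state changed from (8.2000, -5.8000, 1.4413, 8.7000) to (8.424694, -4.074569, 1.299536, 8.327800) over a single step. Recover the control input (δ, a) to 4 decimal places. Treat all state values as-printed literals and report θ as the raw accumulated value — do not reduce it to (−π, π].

δ = -0.1931, a = -1.8610

a = (v'−v)/dt = (-0.372200)/0.2 = -1.8610
Δθ = θ'−θ = -0.141764;  (v·dt/L) = 8.7000·0.2/2.4 = 0.725000
tan δ = Δθ·L/(v·dt) = -0.195537  →  δ = -0.1931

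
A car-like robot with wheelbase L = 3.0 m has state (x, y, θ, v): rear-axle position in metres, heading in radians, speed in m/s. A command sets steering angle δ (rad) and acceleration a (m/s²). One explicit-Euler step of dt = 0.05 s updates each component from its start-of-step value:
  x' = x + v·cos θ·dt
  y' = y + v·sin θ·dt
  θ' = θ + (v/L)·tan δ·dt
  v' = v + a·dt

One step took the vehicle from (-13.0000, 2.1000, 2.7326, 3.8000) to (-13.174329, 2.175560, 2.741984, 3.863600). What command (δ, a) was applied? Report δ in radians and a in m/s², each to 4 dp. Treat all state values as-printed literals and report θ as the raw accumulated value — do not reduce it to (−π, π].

δ = 0.1471, a = 1.2720

a = (v'−v)/dt = (0.063600)/0.05 = 1.2720
Δθ = θ'−θ = 0.009384;  (v·dt/L) = 3.8000·0.05/3.0 = 0.063333
tan δ = Δθ·L/(v·dt) = 0.148168  →  δ = 0.1471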